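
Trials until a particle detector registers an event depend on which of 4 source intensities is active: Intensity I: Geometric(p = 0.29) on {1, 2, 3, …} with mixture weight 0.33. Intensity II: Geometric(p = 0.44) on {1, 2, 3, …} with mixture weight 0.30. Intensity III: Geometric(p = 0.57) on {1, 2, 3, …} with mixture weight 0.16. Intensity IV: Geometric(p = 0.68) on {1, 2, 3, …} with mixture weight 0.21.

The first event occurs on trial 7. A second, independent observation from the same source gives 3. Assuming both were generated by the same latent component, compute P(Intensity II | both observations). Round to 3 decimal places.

0.232

P(component k | x) = π_k·f_k(x) / marginal(x), where marginal(x) = Σ_j π_j·f_j(x).
Since both observations come from the same component, the likelihood for component k is f_k(x₁)·f_k(x₂).
  p_I = [0.29·(1−0.29)^6 = 0.29·0.1281 = 0.0371491] × [0.146189] = 0.00543079
  p_II = [0.44·(1−0.44)^6 = 0.44·0.030841 = 0.01357] × [0.137984] = 0.00187245
  p_III = [0.57·(1−0.57)^6 = 0.57·0.00632136 = 0.00360318] × [0.105393] = 0.00037975
  p_IV = [0.68·(1−0.68)^6 = 0.68·0.00107374 = 0.000730144] × [0.069632] = 5.08414e-05
Unnormalised posteriors:
  π_I·p_I = 0.33 × 0.00543079 = 0.00179216
  π_II·p_II = 0.30 × 0.00187245 = 0.000561734
  π_III·p_III = 0.16 × 0.00037975 = 6.07599e-05
  π_IV·p_IV = 0.21 × 5.08414e-05 = 1.06767e-05
Denominator: 0.00179216 + 0.000561734 + 6.07599e-05 + 1.06767e-05 = 0.00242533
So the posterior for Intensity II is 0.000561734 / 0.00242533 ≈ 0.232.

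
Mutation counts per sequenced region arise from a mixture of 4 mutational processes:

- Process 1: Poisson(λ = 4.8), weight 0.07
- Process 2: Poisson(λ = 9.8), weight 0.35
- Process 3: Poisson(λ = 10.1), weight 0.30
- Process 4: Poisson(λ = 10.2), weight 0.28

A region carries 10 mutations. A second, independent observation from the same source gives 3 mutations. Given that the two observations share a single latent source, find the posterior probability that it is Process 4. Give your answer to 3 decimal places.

0.223

Apply Bayes' rule: the posterior for each component is proportional to its prior times its likelihood at x.
Since both observations come from the same component, the likelihood for component k is f_k(x₁)·f_k(x₂).
  p_1 = [e^(−4.8)·4.8^10/10! = 0.0147243] × [0.151691] = 0.00223355
  p_2 = [e^(−9.8)·9.8^10/10! = 0.124857] × [0.00869843] = 0.00108606
  p_3 = [e^(−10.1)·10.1^10/10! = 0.125048] × [0.00705405] = 0.000882094
  p_4 = [e^(−10.2)·10.2^10/10! = 0.124863] × [0.00657424] = 0.000820882
Unnormalised posteriors:
  π_1·p_1 = 0.07 × 0.00223355 = 0.000156348
  π_2·p_2 = 0.35 × 0.00108606 = 0.00038012
  π_3·p_3 = 0.30 × 0.000882094 = 0.000264628
  π_4·p_4 = 0.28 × 0.000820882 = 0.000229847
Normaliser: 0.000156348 + 0.00038012 + 0.000264628 + 0.000229847 = 0.00103094
P(Process 4 | data) ≈ 0.223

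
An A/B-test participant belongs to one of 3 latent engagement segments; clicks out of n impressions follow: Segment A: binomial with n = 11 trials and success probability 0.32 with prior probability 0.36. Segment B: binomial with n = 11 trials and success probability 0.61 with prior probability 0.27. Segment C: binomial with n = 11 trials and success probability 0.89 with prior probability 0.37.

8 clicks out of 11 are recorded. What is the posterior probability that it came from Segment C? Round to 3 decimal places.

By Bayes' theorem, P(k | x) = π_k f_k(x) / Σ_j π_j f_j(x).
Evaluate each component's likelihood at the observed value:
  L_A = C(11,8)·0.32^8·0.68^3 = 165·0.000109951·0.314432 = 0.00570441
  L_B = C(11,8)·0.61^8·0.39^3 = 165·0.0191707·0.059319 = 0.187636
  L_C = C(11,8)·0.89^8·0.11^3 = 165·0.393659·0.001331 = 0.0864534
Multiply by the mixture weights:
  π_A·L_A = 0.36 × 0.00570441 = 0.00205359
  π_B·L_B = 0.27 × 0.187636 = 0.0506618
  π_C·L_C = 0.37 × 0.0864534 = 0.0319878
Denominator: 0.00205359 + 0.0506618 + 0.0319878 = 0.0847031
P(Segment C | 8 clicks out of 11) ≈ 0.378

0.378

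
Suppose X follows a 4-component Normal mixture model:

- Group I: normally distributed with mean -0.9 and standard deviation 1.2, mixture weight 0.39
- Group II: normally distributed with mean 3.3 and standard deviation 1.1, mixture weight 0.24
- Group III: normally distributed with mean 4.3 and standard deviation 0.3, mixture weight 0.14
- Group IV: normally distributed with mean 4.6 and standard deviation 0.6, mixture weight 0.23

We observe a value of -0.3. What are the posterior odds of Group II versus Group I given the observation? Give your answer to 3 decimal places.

The posterior odds equal the prior odds times the likelihood ratio: (P(Z=i)/P(Z=j))·(f_i(x)/f_j(x)).
Normal densities:
  f_I = (1/(1.2·√(2π)))·exp(−(-0.3−-0.9)²/(2·1.2²)) = 0.332452·exp(-0.12500) = 0.293388
  f_II = (1/(1.1·√(2π)))·exp(−(-0.3−3.3)²/(2·1.1²)) = 0.362675·exp(-5.35537) = 0.00171281
  f_III = (1/(0.3·√(2π)))·exp(−(-0.3−4.3)²/(2·0.3²)) = 1.329808·exp(-117.55556) = 1.17506e-51
  f_IV = (1/(0.6·√(2π)))·exp(−(-0.3−4.6)²/(2·0.6²)) = 0.664904·exp(-33.34722) = 2.18899e-15
0.000411074 / 0.114421 ≈ 0.004

0.004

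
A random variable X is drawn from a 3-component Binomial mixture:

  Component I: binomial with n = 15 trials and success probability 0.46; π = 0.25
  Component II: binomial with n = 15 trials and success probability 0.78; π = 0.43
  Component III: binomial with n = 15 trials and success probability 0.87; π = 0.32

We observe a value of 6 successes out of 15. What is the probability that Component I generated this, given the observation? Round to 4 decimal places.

By Bayes' theorem, P(k | x) = w_k f_k(x) / Σ_j w_j f_j(x).
Evaluate each component's likelihood at the observed value:
  L_I = C(15,6)·0.46^6·0.54^9 = 5005·0.0094743·0.00390431 = 0.185138
  L_II = C(15,6)·0.78^6·0.22^9 = 5005·0.2252·1.20727e-06 = 0.00136074
  L_III = C(15,6)·0.87^6·0.13^9 = 5005·0.433626·1.06045e-08 = 2.30149e-05
Multiply by the mixture weights:
  w_I·L_I = 0.25 × 0.185138 = 0.0462844
  w_II·L_II = 0.43 × 0.00136074 = 0.000585119
  w_III·L_III = 0.32 × 2.30149e-05 = 7.36478e-06
Denominator: 0.0462844 + 0.000585119 + 7.36478e-06 = 0.0468769
So the posterior for Component I is 0.0462844 / 0.0468769 ≈ 0.9874.

0.9874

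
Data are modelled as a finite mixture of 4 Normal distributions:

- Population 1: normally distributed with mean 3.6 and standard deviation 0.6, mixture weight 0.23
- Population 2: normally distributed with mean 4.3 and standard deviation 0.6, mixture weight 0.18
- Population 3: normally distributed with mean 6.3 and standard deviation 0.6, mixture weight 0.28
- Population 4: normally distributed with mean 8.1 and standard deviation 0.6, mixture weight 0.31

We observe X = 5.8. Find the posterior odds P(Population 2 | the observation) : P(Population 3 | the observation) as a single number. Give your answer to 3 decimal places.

Since P(k|x) ∝ π_k f_k(x), the posterior odds are π_i f_i(x) / (π_j f_j(x)).
Component likelihoods at x = 5.8:
  p_1 = 0.000800451
  p_2 = 0.0292138
  p_3 = 0.469853
  p_4 = 0.000428451
Posterior odds = (π_2·p_2) / (π_3·p_3) = (0.18·0.0292138) / (0.28·0.469853) = 0.00525849 / 0.131559 ≈ 0.040

0.040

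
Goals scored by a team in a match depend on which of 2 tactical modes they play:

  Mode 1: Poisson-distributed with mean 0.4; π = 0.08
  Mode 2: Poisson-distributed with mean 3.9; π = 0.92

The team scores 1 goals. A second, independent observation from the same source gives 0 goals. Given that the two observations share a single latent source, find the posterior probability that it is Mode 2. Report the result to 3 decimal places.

P(component k | x) = w_k·f_k(x) / marginal(x), where marginal(x) = Σ_j w_j·f_j(x).
Since both observations come from the same component, the likelihood for component k is f_k(x₁)·f_k(x₂).
  p_1 = [e^(−0.4)·0.4^1/1! = 0.268128] × [0.67032] = 0.179732
  p_2 = [e^(−3.9)·3.9^1/1! = 0.0789435] × [0.0202419] = 0.00159797
Weight by the priors:
  w_1·p_1 = 0.08 × 0.179732 = 0.0143785
  w_2·p_2 = 0.92 × 0.00159797 = 0.00147013
Sum: 0.0143785 + 0.00147013 = 0.0158487
Responsibility of Mode 2: 0.00147013 / 0.0158487 ≈ 0.093

0.093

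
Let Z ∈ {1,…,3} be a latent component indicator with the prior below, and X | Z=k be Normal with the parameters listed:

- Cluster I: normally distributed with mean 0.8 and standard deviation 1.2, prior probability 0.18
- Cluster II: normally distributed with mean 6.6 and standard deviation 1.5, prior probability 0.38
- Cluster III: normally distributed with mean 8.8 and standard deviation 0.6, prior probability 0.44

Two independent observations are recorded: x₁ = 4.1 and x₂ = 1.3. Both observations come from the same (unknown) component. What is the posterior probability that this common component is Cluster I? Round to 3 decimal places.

By Bayes' theorem, P(k | x) = π_k f_k(x) / Σ_j π_j f_j(x).
Since both observations come from the same component, the likelihood for component k is f_k(x₁)·f_k(x₂).
  L_I = [(1/(1.2·√(2π)))·exp(−(4.1−0.8)²/(2·1.2²)) = 0.332452·exp(-3.78125) = 0.00757797] × [0.30481] = 0.00230984
  L_II = [(1/(1.5·√(2π)))·exp(−(4.1−6.6)²/(2·1.5²)) = 0.265962·exp(-1.38889) = 0.0663181] × [0.000517435] = 3.43153e-05
  L_III = [(1/(0.6·√(2π)))·exp(−(4.1−8.8)²/(2·0.6²)) = 0.664904·exp(-30.68056) = 3.15038e-14] × [7.82533e-35] = 2.46527e-48
Prior × likelihood for each component:
  π_I·L_I = 0.18 × 0.00230984 = 0.000415772
  π_II·L_II = 0.38 × 3.43153e-05 = 1.30398e-05
  π_III·L_III = 0.44 × 2.46527e-48 = 1.08472e-48
Evidence: 0.000415772 + 1.30398e-05 + 1.08472e-48 = 0.000428812
P(Cluster I | x) = 0.000415772 / 0.000428812 ≈ 0.970

0.970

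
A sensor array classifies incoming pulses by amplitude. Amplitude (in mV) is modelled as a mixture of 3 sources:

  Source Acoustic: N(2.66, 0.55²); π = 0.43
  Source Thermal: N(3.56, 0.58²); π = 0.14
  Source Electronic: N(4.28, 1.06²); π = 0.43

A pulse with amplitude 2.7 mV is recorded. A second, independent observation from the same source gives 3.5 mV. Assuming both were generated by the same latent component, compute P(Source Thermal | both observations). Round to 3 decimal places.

0.204

Posterior ∝ prior × likelihood, so P(k | x) ∝ w_k f_k(x); normalise over all components.
Since both observations come from the same component, the likelihood for component k is f_k(x₁)·f_k(x₂).
  f_Acoustic = [(1/(0.55·√(2π)))·exp(−(2.7−2.66)²/(2·0.55²)) = 0.725350·exp(-0.00264) = 0.723434] × [0.225963] = 0.16347
  f_Thermal = [(1/(0.58·√(2π)))·exp(−(2.7−3.56)²/(2·0.58²)) = 0.687832·exp(-1.09929) = 0.229123] × [0.684161] = 0.156757
  f_Electronic = [(1/(1.06·√(2π)))·exp(−(2.7−4.28)²/(2·1.06²)) = 0.376361·exp(-1.11089) = 0.123922] × [0.287094] = 0.0355774
Multiply by the mixture weights:
  w_Acoustic·f_Acoustic = 0.43 × 0.16347 = 0.0702919
  w_Thermal·f_Thermal = 0.14 × 0.156757 = 0.0219459
  w_Electronic·f_Electronic = 0.43 × 0.0355774 = 0.0152983
Normaliser: 0.0702919 + 0.0219459 + 0.0152983 = 0.107536
Responsibility of Source Thermal: 0.0219459 / 0.107536 ≈ 0.204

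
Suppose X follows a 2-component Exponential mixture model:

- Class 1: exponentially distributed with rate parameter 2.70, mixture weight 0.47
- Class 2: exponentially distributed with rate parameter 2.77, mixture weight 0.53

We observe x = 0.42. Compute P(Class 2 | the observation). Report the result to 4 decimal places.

0.5291

P(component k | x) = π_k·f_k(x) / marginal(x), where marginal(x) = Σ_j π_j·f_j(x).
Exponential densities:
  p_1 = 0.868708
  p_2 = 0.865409
Weight by the priors:
  π_1·p_1 = 0.47 × 0.868708 = 0.408293
  π_2·p_2 = 0.53 × 0.865409 = 0.458667
Evidence: 0.408293 + 0.458667 = 0.86696
Responsibility of Class 2: 0.458667 / 0.86696 ≈ 0.5291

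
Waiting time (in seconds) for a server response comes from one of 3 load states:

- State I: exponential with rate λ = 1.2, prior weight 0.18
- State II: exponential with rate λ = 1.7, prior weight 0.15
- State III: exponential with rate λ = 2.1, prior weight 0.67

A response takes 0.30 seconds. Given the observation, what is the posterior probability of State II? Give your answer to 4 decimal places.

By Bayes' theorem, P(k | x) = π_k f_k(x) / Σ_j π_j f_j(x).
Evaluate each component's likelihood at the observed value:
  p_I = 1.2·e^(−1.2·0.30) = 1.2·e^(−0.3600) = 0.837212
  p_II = 1.7·e^(−1.7·0.30) = 1.7·e^(−0.5100) = 1.02084
  p_III = 2.1·e^(−2.1·0.30) = 2.1·e^(−0.6300) = 1.11844
Weight by the priors:
  π_I·p_I = 0.18 × 0.837212 = 0.150698
  π_II·p_II = 0.15 × 1.02084 = 0.153126
  π_III·p_III = 0.67 × 1.11844 = 0.749357
Marginal: 0.150698 + 0.153126 + 0.749357 = 1.05318
Responsibility of State II: 0.153126 / 1.05318 ≈ 0.1454

0.1454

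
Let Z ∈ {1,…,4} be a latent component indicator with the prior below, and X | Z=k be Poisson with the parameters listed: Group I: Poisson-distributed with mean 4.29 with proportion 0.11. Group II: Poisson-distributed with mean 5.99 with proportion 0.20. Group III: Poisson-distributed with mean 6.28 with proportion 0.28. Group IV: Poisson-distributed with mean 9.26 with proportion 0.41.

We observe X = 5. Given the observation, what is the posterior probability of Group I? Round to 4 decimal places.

Posterior ∝ prior × likelihood, so P(k | x) ∝ π_k f_k(x); normalise over all components.
Evaluate each component's likelihood at the observed value:
  f_I = e^(−4.29)·4.29^5/5! = 0.165952
  f_II = e^(−5.99)·5.99^5/5! = 0.16089
  f_III = e^(−6.28)·6.28^5/5! = 0.152492
  f_IV = e^(−9.26)·9.26^5/5! = 0.0539892
Weight by the priors:
  π_I·f_I = 0.11 × 0.165952 = 0.0182547
  π_II·f_II = 0.20 × 0.16089 = 0.032178
  π_III·f_III = 0.28 × 0.152492 = 0.0426978
  π_IV·f_IV = 0.41 × 0.0539892 = 0.0221356
Normaliser: 0.0182547 + 0.032178 + 0.0426978 + 0.0221356 = 0.115266
Responsibility of Group I: 0.0182547 / 0.115266 ≈ 0.1584

0.1584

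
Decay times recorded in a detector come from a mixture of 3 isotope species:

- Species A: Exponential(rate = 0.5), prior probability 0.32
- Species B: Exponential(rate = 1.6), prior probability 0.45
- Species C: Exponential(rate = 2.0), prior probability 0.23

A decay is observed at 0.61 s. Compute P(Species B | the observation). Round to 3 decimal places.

P(component k | x) = π_k·f_k(x) / marginal(x), where marginal(x) = Σ_j π_j·f_j(x).
Exponential densities:
  L_A = 0.5·e^(−0.5·0.61) = 0.5·e^(−0.3050) = 0.368562
  L_B = 1.6·e^(−1.6·0.61) = 1.6·e^(−0.9760) = 0.602905
  L_C = 2.0·e^(−2.0·0.61) = 2.0·e^(−1.2200) = 0.59046
Prior × likelihood for each component:
  π_A·L_A = 0.32 × 0.368562 = 0.11794
  π_B·L_B = 0.45 × 0.602905 = 0.271307
  π_C·L_C = 0.23 × 0.59046 = 0.135806
Evidence: 0.11794 + 0.271307 + 0.135806 = 0.525053
P(Species B | x) ≈ 0.517

0.517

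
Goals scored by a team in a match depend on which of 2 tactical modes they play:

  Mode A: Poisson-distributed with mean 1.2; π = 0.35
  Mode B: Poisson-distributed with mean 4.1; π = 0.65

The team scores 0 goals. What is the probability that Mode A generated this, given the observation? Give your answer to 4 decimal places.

Apply Bayes' rule: the posterior for each component is proportional to its prior times its likelihood at x.
Evaluate each component's likelihood at the observed value:
  L_A = 0.301194
  L_B = 0.0165727
Weight by the priors:
  π_A·L_A = 0.35 × 0.301194 = 0.105418
  π_B·L_B = 0.65 × 0.0165727 = 0.0107722
Marginal: 0.105418 + 0.0107722 = 0.11619
So the posterior for Mode A is 0.105418 / 0.11619 ≈ 0.9073.

0.9073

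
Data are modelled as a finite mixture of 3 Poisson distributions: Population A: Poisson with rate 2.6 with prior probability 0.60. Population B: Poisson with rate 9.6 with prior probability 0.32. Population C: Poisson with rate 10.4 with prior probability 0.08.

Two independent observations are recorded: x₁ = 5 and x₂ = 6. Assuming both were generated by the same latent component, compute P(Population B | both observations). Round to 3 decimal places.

0.413

The responsibility of component k is π_k f_k(x) divided by Σ_j π_j f_j(x).
Since both observations come from the same component, the likelihood for component k is f_k(x₁)·f_k(x₂).
  L_A = [0.0735394] × [0.0318671] = 0.00234348
  L_B = [0.0460201] × [0.0736322] = 0.00338856
  L_C = [0.0308548] × [0.0534817] = 0.00165017
Unnormalised posteriors:
  π_A·L_A = 0.60 × 0.00234348 = 0.00140609
  π_B·L_B = 0.32 × 0.00338856 = 0.00108434
  π_C·L_C = 0.08 × 0.00165017 = 0.000132013
Normaliser: 0.00140609 + 0.00108434 + 0.000132013 = 0.00262244
P(Population B | x₁,x₂) = 0.00108434 / 0.00262244 ≈ 0.413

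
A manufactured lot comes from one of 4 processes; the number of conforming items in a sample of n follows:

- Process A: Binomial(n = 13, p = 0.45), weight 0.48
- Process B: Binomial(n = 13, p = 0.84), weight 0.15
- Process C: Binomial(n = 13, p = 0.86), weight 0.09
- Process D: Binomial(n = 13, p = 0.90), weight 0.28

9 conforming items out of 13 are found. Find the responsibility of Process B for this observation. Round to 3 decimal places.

0.279

By Bayes' theorem, P(k | x) = P(Z=k) f_k(x) / Σ_j P(Z=j) f_j(x).
Component likelihoods at x = 9 conforming items out of 13:
  f_A = 0.0495073
  f_B = 0.0975662
  f_C = 0.0706813
  f_D = 0.0277006
Weight by the priors:
  P(Z=A)·f_A = 0.48 × 0.0495073 = 0.0237635
  P(Z=B)·f_B = 0.15 × 0.0975662 = 0.0146349
  P(Z=C)·f_C = 0.09 × 0.0706813 = 0.00636131
  P(Z=D)·f_D = 0.28 × 0.0277006 = 0.00775616
Sum: 0.0237635 + 0.0146349 + 0.00636131 + 0.00775616 = 0.0525159
Responsibility of Process B: 0.0146349 / 0.0525159 ≈ 0.279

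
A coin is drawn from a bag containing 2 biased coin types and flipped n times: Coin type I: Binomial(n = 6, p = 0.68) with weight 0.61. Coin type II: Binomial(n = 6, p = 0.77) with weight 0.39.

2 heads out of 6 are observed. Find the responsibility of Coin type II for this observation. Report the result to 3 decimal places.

0.180

The responsibility of component k is π_k f_k(x) divided by Σ_j π_j f_j(x).
Evaluate each component's likelihood at the observed value:
  L_I = C(6,2)·0.68^2·0.32^4 = 15·0.4624·0.0104858 = 0.0727292
  L_II = C(6,2)·0.77^2·0.23^4 = 15·0.5929·0.00279841 = 0.0248877
Weight by the priors:
  π_I·L_I = 0.61 × 0.0727292 = 0.0443648
  π_II·L_II = 0.39 × 0.0248877 = 0.00970619
Evidence: 0.0443648 + 0.00970619 = 0.054071
So the posterior for Coin type II is 0.00970619 / 0.054071 ≈ 0.180.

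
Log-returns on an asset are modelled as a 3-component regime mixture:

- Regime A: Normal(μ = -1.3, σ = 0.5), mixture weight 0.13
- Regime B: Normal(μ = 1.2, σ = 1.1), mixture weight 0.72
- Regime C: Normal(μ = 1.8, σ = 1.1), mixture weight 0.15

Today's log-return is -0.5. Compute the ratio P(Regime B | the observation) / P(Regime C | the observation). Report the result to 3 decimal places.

The posterior odds equal the prior odds times the likelihood ratio: (P(Z=i)/P(Z=j))·(f_i(x)/f_j(x)).
Component likelihoods at x = -0.5:
  L_A = 0.221842
  L_B = 0.109869
  L_C = 0.0407541
Posterior odds = (P(Z=B)·L_B) / (P(Z=C)·L_C) = (0.72·0.109869) / (0.15·0.0407541) = 0.0791059 / 0.00611311 ≈ 12.940

12.940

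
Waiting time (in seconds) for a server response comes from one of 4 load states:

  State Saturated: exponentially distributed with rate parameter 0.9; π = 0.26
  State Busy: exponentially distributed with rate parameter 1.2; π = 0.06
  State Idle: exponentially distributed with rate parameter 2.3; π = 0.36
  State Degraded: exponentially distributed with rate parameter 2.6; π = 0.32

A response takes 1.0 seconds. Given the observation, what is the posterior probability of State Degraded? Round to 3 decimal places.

0.236

By Bayes' theorem, P(k | x) = π_k f_k(x) / Σ_j π_j f_j(x).
Evaluate each component's likelihood at the observed value:
  p_Saturated = 0.9·e^(−0.9·1.0) = 0.9·e^(−0.9000) = 0.365913
  p_Busy = 1.2·e^(−1.2·1.0) = 1.2·e^(−1.2000) = 0.361433
  p_Idle = 2.3·e^(−2.3·1.0) = 2.3·e^(−2.3000) = 0.230595
  p_Degraded = 2.6·e^(−2.6·1.0) = 2.6·e^(−2.6000) = 0.193111
Unnormalised posteriors:
  π_Saturated·p_Saturated = 0.26 × 0.365913 = 0.0951373
  π_Busy·p_Busy = 0.06 × 0.361433 = 0.021686
  π_Idle·p_Idle = 0.36 × 0.230595 = 0.0830143
  π_Degraded·p_Degraded = 0.32 × 0.193111 = 0.0617956
Evidence: 0.0951373 + 0.021686 + 0.0830143 + 0.0617956 = 0.261633
So the posterior for State Degraded is 0.0617956 / 0.261633 ≈ 0.236.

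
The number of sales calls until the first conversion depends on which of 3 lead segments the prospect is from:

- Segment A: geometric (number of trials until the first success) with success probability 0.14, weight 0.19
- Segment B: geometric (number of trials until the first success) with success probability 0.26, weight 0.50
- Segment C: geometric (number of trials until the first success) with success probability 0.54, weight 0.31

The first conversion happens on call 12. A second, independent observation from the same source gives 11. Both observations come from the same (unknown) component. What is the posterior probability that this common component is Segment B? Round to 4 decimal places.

0.2788

Posterior ∝ prior × likelihood, so P(k | x) ∝ w_k f_k(x); normalise over all components.
Since both observations come from the same component, the likelihood for component k is f_k(x₁)·f_k(x₂).
  f_A = [0.0266447] × [0.0309822] = 0.000825512
  f_B = [0.00947376] × [0.0128024] = 0.000121287
  f_C = [0.000105373] × [0.000229072] = 2.4138e-08
Unnormalised posteriors:
  w_A·f_A = 0.19 × 0.000825512 = 0.000156847
  w_B·f_B = 0.50 × 0.000121287 = 6.06433e-05
  w_C·f_C = 0.31 × 2.4138e-08 = 7.48279e-09
Denominator: 0.000156847 + 6.06433e-05 + 7.48279e-09 = 0.000217498
So the posterior for Segment B is 6.06433e-05 / 0.000217498 ≈ 0.2788.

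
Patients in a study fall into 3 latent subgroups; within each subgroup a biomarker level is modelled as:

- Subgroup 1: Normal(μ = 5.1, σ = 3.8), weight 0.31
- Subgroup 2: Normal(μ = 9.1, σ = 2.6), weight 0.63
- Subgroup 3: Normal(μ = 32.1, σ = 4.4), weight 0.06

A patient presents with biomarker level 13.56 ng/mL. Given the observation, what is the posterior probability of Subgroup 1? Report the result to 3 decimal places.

Apply Bayes' rule: the posterior for each component is proportional to its prior times its likelihood at x.
Evaluate each component's likelihood at the observed value:
  L_1 = (1/(3.8·√(2π)))·exp(−(13.56−5.1)²/(2·3.8²)) = 0.104985·exp(-2.47824) = 0.00880725
  L_2 = (1/(2.6·√(2π)))·exp(−(13.56−9.1)²/(2·2.6²)) = 0.153439·exp(-1.47127) = 0.0352348
  L_3 = (1/(4.4·√(2π)))·exp(−(13.56−32.1)²/(2·4.4²)) = 0.090669·exp(-8.87737) = 1.26493e-05
Prior × likelihood for each component:
  w_1·L_1 = 0.31 × 0.00880725 = 0.00273025
  w_2·L_2 = 0.63 × 0.0352348 = 0.0221979
  w_3·L_3 = 0.06 × 1.26493e-05 = 7.58958e-07
Marginal: 0.00273025 + 0.0221979 + 7.58958e-07 = 0.0249289
P(Subgroup 1 | x) = 0.00273025 / 0.0249289 ≈ 0.110

0.110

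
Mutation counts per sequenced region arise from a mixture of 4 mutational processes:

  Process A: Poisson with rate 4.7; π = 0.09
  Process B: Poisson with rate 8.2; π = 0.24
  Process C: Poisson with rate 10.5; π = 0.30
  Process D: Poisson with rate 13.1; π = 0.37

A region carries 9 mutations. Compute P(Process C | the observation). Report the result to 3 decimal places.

Posterior ∝ prior × likelihood, so P(k | x) ∝ w_k f_k(x); normalise over all components.
Component likelihoods at x = 9 mutations:
  f_A = e^(−4.7)·4.7^9/9! = 0.02805
  f_B = e^(−8.2)·8.2^9/9! = 0.126866
  f_C = e^(−10.5)·10.5^9/9! = 0.11772
  f_D = e^(−13.1)·13.1^9/9! = 0.0640355
Unnormalised posteriors:
  w_A·f_A = 0.09 × 0.02805 = 0.0025245
  w_B·f_B = 0.24 × 0.126866 = 0.030448
  w_C·f_C = 0.30 × 0.11772 = 0.0353159
  w_D·f_D = 0.37 × 0.0640355 = 0.0236931
Normaliser: 0.0025245 + 0.030448 + 0.0353159 + 0.0236931 = 0.0919815
Responsibility of Process C: 0.0353159 / 0.0919815 ≈ 0.384

0.384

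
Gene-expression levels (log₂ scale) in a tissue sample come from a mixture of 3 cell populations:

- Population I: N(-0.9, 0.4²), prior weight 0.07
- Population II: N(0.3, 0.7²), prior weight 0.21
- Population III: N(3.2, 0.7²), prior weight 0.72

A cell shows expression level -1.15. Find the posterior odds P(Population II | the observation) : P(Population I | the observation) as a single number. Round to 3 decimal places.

Only the two components matter; the odds are (w_i f_i(x)) / (w_j f_j(x)).
Component likelihoods at x = -1.15:
  f_I = (1/(0.4·√(2π)))·exp(−(-1.15−-0.9)²/(2·0.4²)) = 0.997356·exp(-0.19531) = 0.820402
  f_II = (1/(0.7·√(2π)))·exp(−(-1.15−0.3)²/(2·0.7²)) = 0.569918·exp(-2.14541) = 0.0666919
  f_III = (1/(0.7·√(2π)))·exp(−(-1.15−3.2)²/(2·0.7²)) = 0.569918·exp(-19.30867) = 2.3451e-09
0.0140053 / 0.0574282 ≈ 0.244

0.244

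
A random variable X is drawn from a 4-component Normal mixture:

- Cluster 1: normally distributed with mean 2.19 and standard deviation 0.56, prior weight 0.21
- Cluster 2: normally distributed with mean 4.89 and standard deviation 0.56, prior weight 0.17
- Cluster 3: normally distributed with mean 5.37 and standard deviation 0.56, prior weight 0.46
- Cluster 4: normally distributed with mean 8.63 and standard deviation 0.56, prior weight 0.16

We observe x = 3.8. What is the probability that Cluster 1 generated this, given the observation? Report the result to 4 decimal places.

Apply Bayes' rule: the posterior for each component is proportional to its prior times its likelihood at x.
Component likelihoods at x = 3.8:
  L_1 = (1/(0.56·√(2π)))·exp(−(3.8−2.19)²/(2·0.56²)) = 0.712397·exp(-4.13281) = 0.0114252
  L_2 = (1/(0.56·√(2π)))·exp(−(3.8−4.89)²/(2·0.56²)) = 0.712397·exp(-1.89429) = 0.107162
  L_3 = (1/(0.56·√(2π)))·exp(−(3.8−5.37)²/(2·0.56²)) = 0.712397·exp(-3.93001) = 0.013994
  L_4 = (1/(0.56·√(2π)))·exp(−(3.8−8.63)²/(2·0.56²)) = 0.712397·exp(-37.19531) = 5.00038e-17
Weight by the priors:
  π_1·L_1 = 0.21 × 0.0114252 = 0.0023993
  π_2·L_2 = 0.17 × 0.107162 = 0.0182176
  π_3·L_3 = 0.46 × 0.013994 = 0.00643724
  π_4·L_4 = 0.16 × 5.00038e-17 = 8.00061e-18
Normaliser: 0.0023993 + 0.0182176 + 0.00643724 + 8.00061e-18 = 0.0270541
So the posterior for Cluster 1 is 0.0023993 / 0.0270541 ≈ 0.0887.

0.0887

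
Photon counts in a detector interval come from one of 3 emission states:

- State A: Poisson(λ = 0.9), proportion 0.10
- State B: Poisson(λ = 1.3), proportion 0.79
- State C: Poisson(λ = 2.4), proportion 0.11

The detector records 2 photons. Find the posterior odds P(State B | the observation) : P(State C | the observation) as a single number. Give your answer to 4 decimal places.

6.3303

The posterior odds equal the prior odds times the likelihood ratio: (P(Z=i)/P(Z=j))·(f_i(x)/f_j(x)).
Poisson probabilities:
  f_A = 0.164661
  f_B = 0.230289
  f_C = 0.261268
0.181929 / 0.0287394 ≈ 6.3303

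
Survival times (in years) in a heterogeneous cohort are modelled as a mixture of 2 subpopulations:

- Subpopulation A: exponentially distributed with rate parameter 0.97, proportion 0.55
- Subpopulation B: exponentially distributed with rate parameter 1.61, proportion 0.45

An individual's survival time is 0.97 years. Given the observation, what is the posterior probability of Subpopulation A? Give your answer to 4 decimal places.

P(component k | x) = w_k·f_k(x) / marginal(x), where marginal(x) = Σ_j w_j·f_j(x).
Component likelihoods at x = 0.97 years:
  f_A = 0.378568
  f_B = 0.337744
Unnormalised posteriors:
  w_A·f_A = 0.55 × 0.378568 = 0.208212
  w_B·f_B = 0.45 × 0.337744 = 0.151985
Normaliser: 0.208212 + 0.151985 = 0.360197
Responsibility of Subpopulation A: 0.208212 / 0.360197 ≈ 0.5781

0.5781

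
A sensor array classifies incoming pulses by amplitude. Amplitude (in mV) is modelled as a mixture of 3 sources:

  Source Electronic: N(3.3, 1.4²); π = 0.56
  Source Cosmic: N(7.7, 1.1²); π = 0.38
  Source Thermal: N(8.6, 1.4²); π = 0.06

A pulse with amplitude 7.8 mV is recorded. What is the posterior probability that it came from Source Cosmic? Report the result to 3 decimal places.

0.899

The responsibility of component k is w_k f_k(x) divided by Σ_j w_j f_j(x).
Component likelihoods at x = 7.8 mV:
  f_Electronic = 0.00162666
  f_Cosmic = 0.361179
  f_Thermal = 0.242034
Weight by the priors:
  w_Electronic·f_Electronic = 0.56 × 0.00162666 = 0.000910929
  w_Cosmic·f_Cosmic = 0.38 × 0.361179 = 0.137248
  w_Thermal·f_Thermal = 0.06 × 0.242034 = 0.0145221
Marginal: 0.000910929 + 0.137248 + 0.0145221 = 0.152681
P(Source Cosmic | data) = 0.137248 / 0.152681 ≈ 0.899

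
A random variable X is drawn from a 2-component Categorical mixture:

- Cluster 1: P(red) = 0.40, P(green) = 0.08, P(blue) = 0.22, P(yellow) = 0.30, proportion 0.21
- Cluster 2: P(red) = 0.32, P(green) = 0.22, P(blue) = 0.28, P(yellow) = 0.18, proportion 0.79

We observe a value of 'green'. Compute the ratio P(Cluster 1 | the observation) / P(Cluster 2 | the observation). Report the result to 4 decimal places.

0.0967

Posterior odds = (w_i f_i(x)) / (w_j f_j(x)); the normalising sum cancels.
Component likelihoods at x = 'green':
  p_1 = 0.08
  p_2 = 0.22
Odds = (0.21/0.79) × (0.08/0.22) = 0.265823 × 0.363636 ≈ 0.0967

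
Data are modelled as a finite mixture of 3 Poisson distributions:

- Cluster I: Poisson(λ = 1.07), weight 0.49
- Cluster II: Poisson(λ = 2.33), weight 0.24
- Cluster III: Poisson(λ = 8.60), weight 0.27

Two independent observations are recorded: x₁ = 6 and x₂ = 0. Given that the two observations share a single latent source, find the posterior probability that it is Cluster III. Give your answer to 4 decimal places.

0.0082

Apply Bayes' rule: the posterior for each component is proportional to its prior times its likelihood at x.
Since both observations come from the same component, the likelihood for component k is f_k(x₁)·f_k(x₂).
  f_I = [e^(−1.07)·1.07^6/6! = 0.000714949] × [0.343009] = 0.000245234
  f_II = [e^(−2.33)·2.33^6/6! = 0.0216221] × [0.0972957] = 0.00210373
  f_III = [e^(−8.60)·8.60^6/6! = 0.103449] × [0.000184106] = 1.90455e-05
Unnormalised posteriors:
  P(Z=I)·f_I = 0.49 × 0.000245234 = 0.000120164
  P(Z=II)·f_II = 0.24 × 0.00210373 = 0.000504896
  P(Z=III)·f_III = 0.27 × 1.90455e-05 = 5.14229e-06
Denominator: 0.000120164 + 0.000504896 + 5.14229e-06 = 0.000630203
P(Cluster III | data) ≈ 0.0082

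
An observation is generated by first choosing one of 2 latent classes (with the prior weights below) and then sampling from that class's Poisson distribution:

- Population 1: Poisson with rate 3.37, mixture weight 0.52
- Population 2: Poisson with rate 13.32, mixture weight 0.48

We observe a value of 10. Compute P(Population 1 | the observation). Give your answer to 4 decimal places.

0.0238

Posterior ∝ prior × likelihood, so P(k | x) ∝ w_k f_k(x); normalise over all components.
Poisson probabilities:
  f_1 = 0.00179046
  f_2 = 0.0795201
Unnormalised posteriors:
  w_1·f_1 = 0.52 × 0.00179046 = 0.000931037
  w_2·f_2 = 0.48 × 0.0795201 = 0.0381696
Marginal: 0.000931037 + 0.0381696 = 0.0391007
P(Population 1 | data) = 0.000931037 / 0.0391007 ≈ 0.0238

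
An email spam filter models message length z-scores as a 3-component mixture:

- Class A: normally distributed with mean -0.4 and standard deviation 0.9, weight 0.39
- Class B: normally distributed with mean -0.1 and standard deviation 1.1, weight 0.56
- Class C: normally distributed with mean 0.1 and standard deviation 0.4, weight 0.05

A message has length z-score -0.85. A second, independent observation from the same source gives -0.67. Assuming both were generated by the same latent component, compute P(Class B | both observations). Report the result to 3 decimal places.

Posterior ∝ prior × likelihood, so P(k | x) ∝ P(Z=k) f_k(x); normalise over all components.
Since both observations come from the same component, the likelihood for component k is f_k(x₁)·f_k(x₂).
  L_A = [0.391184] × [0.423764] = 0.16577
  L_B = [0.287456] × [0.317111] = 0.0911552
  L_C = [0.0594298] × [0.156381] = 0.00929368
Prior × likelihood for each component:
  P(Z=A)·L_A = 0.39 × 0.16577 = 0.0646502
  P(Z=B)·L_B = 0.56 × 0.0911552 = 0.0510469
  P(Z=C)·L_C = 0.05 × 0.00929368 = 0.000464684
Normaliser: 0.0646502 + 0.0510469 + 0.000464684 = 0.116162
Responsibility of Class B: 0.0510469 / 0.116162 ≈ 0.439

0.439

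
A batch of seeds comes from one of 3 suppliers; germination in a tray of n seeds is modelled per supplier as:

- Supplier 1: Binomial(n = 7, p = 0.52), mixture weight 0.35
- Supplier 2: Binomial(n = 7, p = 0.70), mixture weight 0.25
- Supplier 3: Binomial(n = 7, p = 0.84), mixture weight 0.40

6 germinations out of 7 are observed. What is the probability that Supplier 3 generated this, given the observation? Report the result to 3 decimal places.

0.649

By Bayes' theorem, P(k | x) = P(Z=k) f_k(x) / Σ_j P(Z=j) f_j(x).
Binomial probabilities:
  f_1 = 0.0664292
  f_2 = 0.247063
  f_3 = 0.393454
Unnormalised posteriors:
  P(Z=1)·f_1 = 0.35 × 0.0664292 = 0.0232502
  P(Z=2)·f_2 = 0.25 × 0.247063 = 0.0617657
  P(Z=3)·f_3 = 0.40 × 0.393454 = 0.157382
Evidence: 0.0232502 + 0.0617657 + 0.157382 = 0.242397
So the posterior for Supplier 3 is 0.157382 / 0.242397 ≈ 0.649.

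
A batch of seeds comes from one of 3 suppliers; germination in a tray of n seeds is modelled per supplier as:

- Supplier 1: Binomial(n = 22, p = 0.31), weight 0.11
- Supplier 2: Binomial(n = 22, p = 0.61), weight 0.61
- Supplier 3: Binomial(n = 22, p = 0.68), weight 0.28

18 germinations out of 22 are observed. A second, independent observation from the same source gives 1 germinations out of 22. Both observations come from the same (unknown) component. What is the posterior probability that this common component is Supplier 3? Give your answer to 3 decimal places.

Apply Bayes' rule: the posterior for each component is proportional to its prior times its likelihood at x.
Since both observations come from the same component, the likelihood for component k is f_k(x₁)·f_k(x₂).
  p_1 = [C(22,18)·0.31^18·0.69^4 = 7315·6.99054e-10·0.226671 = 1.1591e-06] × [0.00281589] = 3.2639e-09
  p_2 = [C(22,18)·0.61^18·0.39^4 = 7315·0.000136753·0.0231344 = 0.0231425] × [3.46824e-08] = 8.02637e-10
  p_3 = [C(22,18)·0.68^18·0.32^4 = 7315·0.000966408·0.0104858 = 0.0741267] × [6.0685e-10] = 4.49838e-11
Prior × likelihood for each component:
  π_1·p_1 = 0.11 × 3.2639e-09 = 3.59029e-10
  π_2·p_2 = 0.61 × 8.02637e-10 = 4.89608e-10
  π_3·p_3 = 0.28 × 4.49838e-11 = 1.25955e-11
Evidence: 3.59029e-10 + 4.89608e-10 + 1.25955e-11 = 8.61233e-10
P(Supplier 3 | x₁, x₂) ≈ 0.015

0.015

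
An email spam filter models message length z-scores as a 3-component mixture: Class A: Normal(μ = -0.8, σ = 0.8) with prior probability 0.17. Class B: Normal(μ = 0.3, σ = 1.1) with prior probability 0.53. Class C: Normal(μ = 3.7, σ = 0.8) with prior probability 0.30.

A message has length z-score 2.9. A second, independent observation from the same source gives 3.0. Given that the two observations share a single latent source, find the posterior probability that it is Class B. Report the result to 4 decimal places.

Posterior ∝ prior × likelihood, so P(k | x) ∝ π_k f_k(x); normalise over all components.
Since both observations come from the same component, the likelihood for component k is f_k(x₁)·f_k(x₂).
  L_A = [1.12955e-05] × [6.28688e-06] = 7.10134e-11
  L_B = [0.0222006] × [0.0178341] = 0.000395926
  L_C = [0.302463] × [0.340069] = 0.102858
Prior × likelihood for each component:
  π_A·L_A = 0.17 × 7.10134e-11 = 1.20723e-11
  π_B·L_B = 0.53 × 0.000395926 = 0.000209841
  π_C·L_C = 0.30 × 0.102858 = 0.0308575
Denominator: 1.20723e-11 + 0.000209841 + 0.0308575 = 0.0310673
P(Class B | x₁, x₂) = 0.000209841 / 0.0310673 ≈ 0.0068

0.0068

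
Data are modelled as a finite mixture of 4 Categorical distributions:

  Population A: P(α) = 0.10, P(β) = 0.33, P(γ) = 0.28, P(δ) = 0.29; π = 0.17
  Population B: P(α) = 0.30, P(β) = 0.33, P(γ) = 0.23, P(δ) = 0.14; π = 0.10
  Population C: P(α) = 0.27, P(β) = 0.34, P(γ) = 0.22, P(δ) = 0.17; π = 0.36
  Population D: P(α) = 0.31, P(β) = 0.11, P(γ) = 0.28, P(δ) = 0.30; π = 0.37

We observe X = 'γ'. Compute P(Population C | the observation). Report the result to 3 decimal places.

0.313

By Bayes' theorem, P(k | x) = π_k f_k(x) / Σ_j π_j f_j(x).
Categorical probabilities:
  L_A = P(γ | comp) = 0.28
  L_B = P(γ | comp) = 0.23
  L_C = P(γ | comp) = 0.22
  L_D = P(γ | comp) = 0.28
Multiply by the mixture weights:
  π_A·L_A = 0.17 × 0.28 = 0.0476
  π_B·L_B = 0.10 × 0.23 = 0.023
  π_C·L_C = 0.36 × 0.22 = 0.0792
  π_D·L_D = 0.37 × 0.28 = 0.1036
Marginal: 0.0476 + 0.023 + 0.0792 + 0.1036 = 0.2534
P(Population C | data) ≈ 0.313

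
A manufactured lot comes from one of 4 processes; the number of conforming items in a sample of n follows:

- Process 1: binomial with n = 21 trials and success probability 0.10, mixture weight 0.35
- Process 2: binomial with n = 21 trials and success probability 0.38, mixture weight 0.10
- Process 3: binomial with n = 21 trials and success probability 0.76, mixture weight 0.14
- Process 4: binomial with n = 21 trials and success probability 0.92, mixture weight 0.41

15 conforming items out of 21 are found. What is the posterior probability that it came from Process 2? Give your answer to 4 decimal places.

0.0060

The responsibility of component k is w_k f_k(x) divided by Σ_j w_j f_j(x).
Binomial probabilities:
  p_1 = 2.88381e-11
  p_2 = 0.00153326
  p_3 = 0.169038
  p_4 = 0.00407258
Weight by the priors:
  w_1·p_1 = 0.35 × 2.88381e-11 = 1.00933e-11
  w_2·p_2 = 0.10 × 0.00153326 = 0.000153326
  w_3·p_3 = 0.14 × 0.169038 = 0.0236653
  w_4·p_4 = 0.41 × 0.00407258 = 0.00166976
Sum: 1.00933e-11 + 0.000153326 + 0.0236653 + 0.00166976 = 0.0254883
Responsibility of Process 2: 0.000153326 / 0.0254883 ≈ 0.0060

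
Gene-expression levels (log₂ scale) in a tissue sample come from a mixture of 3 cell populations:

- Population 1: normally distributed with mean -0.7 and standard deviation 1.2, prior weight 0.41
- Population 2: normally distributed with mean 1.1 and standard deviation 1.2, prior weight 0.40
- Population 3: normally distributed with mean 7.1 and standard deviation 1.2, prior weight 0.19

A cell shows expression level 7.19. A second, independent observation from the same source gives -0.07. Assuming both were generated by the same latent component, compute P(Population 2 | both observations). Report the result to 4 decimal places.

P(component k | x) = π_k·f_k(x) / marginal(x), where marginal(x) = Σ_j π_j·f_j(x).
Since both observations come from the same component, the likelihood for component k is f_k(x₁)·f_k(x₂).
  f_1 = [(1/(1.2·√(2π)))·exp(−(7.19−-0.7)²/(2·1.2²)) = 0.332452·exp(-21.61531) = 1.36244e-10] × [0.289653] = 3.94635e-11
  f_2 = [(1/(1.2·√(2π)))·exp(−(7.19−1.1)²/(2·1.2²)) = 0.332452·exp(-12.87781) = 8.49114e-07] × [0.206682] = 1.75497e-07
  f_3 = [(1/(1.2·√(2π)))·exp(−(7.19−7.1)²/(2·1.2²)) = 0.332452·exp(-0.00281) = 0.331518] × [5.8808e-09] = 1.94959e-09
Weight by the priors:
  π_1·f_1 = 0.41 × 3.94635e-11 = 1.618e-11
  π_2·f_2 = 0.40 × 1.75497e-07 = 7.01987e-08
  π_3·f_3 = 0.19 × 1.94959e-09 = 3.70423e-10
Normaliser: 1.618e-11 + 7.01987e-08 + 3.70423e-10 = 7.05853e-08
P(Population 2 | x) = 7.01987e-08 / 7.05853e-08 ≈ 0.9945

0.9945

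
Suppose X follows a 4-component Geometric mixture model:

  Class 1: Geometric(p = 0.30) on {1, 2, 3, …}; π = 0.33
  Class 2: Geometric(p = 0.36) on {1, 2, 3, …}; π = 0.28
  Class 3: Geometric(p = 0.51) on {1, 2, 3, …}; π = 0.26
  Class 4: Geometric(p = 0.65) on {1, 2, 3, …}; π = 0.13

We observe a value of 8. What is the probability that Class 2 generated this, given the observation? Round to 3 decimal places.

0.327

Apply Bayes' rule: the posterior for each component is proportional to its prior times its likelihood at x.
Evaluate each component's likelihood at the observed value:
  L_1 = 0.30·(1−0.30)^7 = 0.30·0.0823543 = 0.0247063
  L_2 = 0.36·(1−0.36)^7 = 0.36·0.0439805 = 0.015833
  L_3 = 0.51·(1−0.51)^7 = 0.51·0.00678223 = 0.00345894
  L_4 = 0.65·(1−0.65)^7 = 0.65·0.000643393 = 0.000418205
Prior × likelihood for each component:
  π_1·L_1 = 0.33 × 0.0247063 = 0.00815308
  π_2·L_2 = 0.28 × 0.015833 = 0.00443323
  π_3·L_3 = 0.26 × 0.00345894 = 0.000899324
  π_4·L_4 = 0.13 × 0.000418205 = 5.43667e-05
Denominator: 0.00815308 + 0.00443323 + 0.000899324 + 5.43667e-05 = 0.01354
So the posterior for Class 2 is 0.00443323 / 0.01354 ≈ 0.327.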